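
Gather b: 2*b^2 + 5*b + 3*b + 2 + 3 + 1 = 2*b^2 + 8*b + 6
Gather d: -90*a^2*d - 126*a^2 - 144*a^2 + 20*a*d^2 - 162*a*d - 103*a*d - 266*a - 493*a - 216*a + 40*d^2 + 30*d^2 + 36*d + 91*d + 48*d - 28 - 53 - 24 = -270*a^2 - 975*a + d^2*(20*a + 70) + d*(-90*a^2 - 265*a + 175) - 105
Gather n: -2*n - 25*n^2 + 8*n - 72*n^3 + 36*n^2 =-72*n^3 + 11*n^2 + 6*n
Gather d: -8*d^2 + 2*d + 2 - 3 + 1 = -8*d^2 + 2*d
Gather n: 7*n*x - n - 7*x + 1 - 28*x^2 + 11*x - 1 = n*(7*x - 1) - 28*x^2 + 4*x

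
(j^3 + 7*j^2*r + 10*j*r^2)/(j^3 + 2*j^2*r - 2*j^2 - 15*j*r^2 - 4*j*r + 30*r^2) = j*(-j - 2*r)/(-j^2 + 3*j*r + 2*j - 6*r)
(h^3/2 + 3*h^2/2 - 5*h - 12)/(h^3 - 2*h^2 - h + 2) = (h^3 + 3*h^2 - 10*h - 24)/(2*(h^3 - 2*h^2 - h + 2))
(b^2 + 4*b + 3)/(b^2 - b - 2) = (b + 3)/(b - 2)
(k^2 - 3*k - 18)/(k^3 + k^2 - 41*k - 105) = (k - 6)/(k^2 - 2*k - 35)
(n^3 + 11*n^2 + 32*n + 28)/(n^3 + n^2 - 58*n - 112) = (n + 2)/(n - 8)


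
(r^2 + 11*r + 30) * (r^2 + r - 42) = r^4 + 12*r^3 - r^2 - 432*r - 1260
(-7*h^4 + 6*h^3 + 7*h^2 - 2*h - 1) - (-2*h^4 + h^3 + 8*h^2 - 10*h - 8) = -5*h^4 + 5*h^3 - h^2 + 8*h + 7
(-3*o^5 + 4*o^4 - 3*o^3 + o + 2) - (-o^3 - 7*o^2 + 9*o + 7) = -3*o^5 + 4*o^4 - 2*o^3 + 7*o^2 - 8*o - 5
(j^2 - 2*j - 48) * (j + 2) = j^3 - 52*j - 96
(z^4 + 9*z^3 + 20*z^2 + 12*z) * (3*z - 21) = 3*z^5 + 6*z^4 - 129*z^3 - 384*z^2 - 252*z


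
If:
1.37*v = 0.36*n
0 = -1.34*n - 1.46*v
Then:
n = 0.00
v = 0.00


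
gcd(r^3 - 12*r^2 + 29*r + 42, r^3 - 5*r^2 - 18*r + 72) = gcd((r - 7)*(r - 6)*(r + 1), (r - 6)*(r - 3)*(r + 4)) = r - 6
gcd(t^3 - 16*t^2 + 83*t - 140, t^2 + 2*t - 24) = t - 4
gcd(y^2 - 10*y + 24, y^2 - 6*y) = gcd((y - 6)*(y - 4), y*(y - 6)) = y - 6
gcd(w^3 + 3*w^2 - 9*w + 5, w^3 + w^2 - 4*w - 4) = 1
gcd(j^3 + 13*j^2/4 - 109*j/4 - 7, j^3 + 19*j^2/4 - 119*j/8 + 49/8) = j + 7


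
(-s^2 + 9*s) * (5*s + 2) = -5*s^3 + 43*s^2 + 18*s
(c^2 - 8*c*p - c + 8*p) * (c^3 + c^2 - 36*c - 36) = c^5 - 8*c^4*p - 37*c^3 + 296*c^2*p + 36*c - 288*p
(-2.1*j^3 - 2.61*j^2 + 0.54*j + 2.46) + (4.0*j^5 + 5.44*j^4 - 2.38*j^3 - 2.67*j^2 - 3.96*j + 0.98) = 4.0*j^5 + 5.44*j^4 - 4.48*j^3 - 5.28*j^2 - 3.42*j + 3.44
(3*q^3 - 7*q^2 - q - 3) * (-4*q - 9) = -12*q^4 + q^3 + 67*q^2 + 21*q + 27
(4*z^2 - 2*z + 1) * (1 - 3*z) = -12*z^3 + 10*z^2 - 5*z + 1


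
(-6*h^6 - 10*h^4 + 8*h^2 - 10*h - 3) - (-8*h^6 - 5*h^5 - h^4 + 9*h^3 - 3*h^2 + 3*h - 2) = 2*h^6 + 5*h^5 - 9*h^4 - 9*h^3 + 11*h^2 - 13*h - 1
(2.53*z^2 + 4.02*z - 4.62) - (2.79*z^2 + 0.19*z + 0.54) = -0.26*z^2 + 3.83*z - 5.16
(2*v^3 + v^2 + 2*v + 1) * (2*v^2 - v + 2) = 4*v^5 + 7*v^3 + 2*v^2 + 3*v + 2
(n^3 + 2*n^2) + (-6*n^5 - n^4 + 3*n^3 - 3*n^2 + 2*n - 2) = -6*n^5 - n^4 + 4*n^3 - n^2 + 2*n - 2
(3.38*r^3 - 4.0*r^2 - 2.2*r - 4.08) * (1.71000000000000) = 5.7798*r^3 - 6.84*r^2 - 3.762*r - 6.9768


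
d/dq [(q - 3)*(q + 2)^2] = (q + 2)*(3*q - 4)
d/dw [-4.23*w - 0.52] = -4.23000000000000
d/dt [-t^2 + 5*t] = 5 - 2*t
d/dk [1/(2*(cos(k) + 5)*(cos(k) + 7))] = (cos(k) + 6)*sin(k)/((cos(k) + 5)^2*(cos(k) + 7)^2)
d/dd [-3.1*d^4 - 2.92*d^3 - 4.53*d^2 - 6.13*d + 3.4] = -12.4*d^3 - 8.76*d^2 - 9.06*d - 6.13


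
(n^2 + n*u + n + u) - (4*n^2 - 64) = -3*n^2 + n*u + n + u + 64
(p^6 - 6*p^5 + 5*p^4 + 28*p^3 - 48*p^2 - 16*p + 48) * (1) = p^6 - 6*p^5 + 5*p^4 + 28*p^3 - 48*p^2 - 16*p + 48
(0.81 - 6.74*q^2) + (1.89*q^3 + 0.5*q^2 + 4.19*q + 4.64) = 1.89*q^3 - 6.24*q^2 + 4.19*q + 5.45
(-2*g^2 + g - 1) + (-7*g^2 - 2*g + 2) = -9*g^2 - g + 1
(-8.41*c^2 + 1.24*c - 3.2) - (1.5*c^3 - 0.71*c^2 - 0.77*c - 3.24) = -1.5*c^3 - 7.7*c^2 + 2.01*c + 0.04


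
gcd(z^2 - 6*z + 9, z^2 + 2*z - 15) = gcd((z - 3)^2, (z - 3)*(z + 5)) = z - 3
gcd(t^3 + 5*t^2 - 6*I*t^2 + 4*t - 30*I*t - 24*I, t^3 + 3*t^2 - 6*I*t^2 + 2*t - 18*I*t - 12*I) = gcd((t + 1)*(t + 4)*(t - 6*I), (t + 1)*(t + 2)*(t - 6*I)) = t^2 + t*(1 - 6*I) - 6*I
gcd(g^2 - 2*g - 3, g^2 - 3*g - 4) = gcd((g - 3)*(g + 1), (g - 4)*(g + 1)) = g + 1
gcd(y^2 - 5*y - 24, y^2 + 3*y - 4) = 1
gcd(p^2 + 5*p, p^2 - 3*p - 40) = p + 5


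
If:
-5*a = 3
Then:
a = -3/5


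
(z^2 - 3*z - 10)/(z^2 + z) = (z^2 - 3*z - 10)/(z*(z + 1))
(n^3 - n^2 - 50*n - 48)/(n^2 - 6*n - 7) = (n^2 - 2*n - 48)/(n - 7)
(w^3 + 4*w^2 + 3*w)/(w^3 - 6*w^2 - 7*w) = (w + 3)/(w - 7)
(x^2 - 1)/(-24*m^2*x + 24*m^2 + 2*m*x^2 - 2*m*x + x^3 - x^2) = (x + 1)/(-24*m^2 + 2*m*x + x^2)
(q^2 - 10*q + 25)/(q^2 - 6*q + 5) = (q - 5)/(q - 1)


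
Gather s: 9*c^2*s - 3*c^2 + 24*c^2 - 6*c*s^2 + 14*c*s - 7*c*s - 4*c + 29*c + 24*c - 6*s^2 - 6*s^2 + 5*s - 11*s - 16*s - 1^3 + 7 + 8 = 21*c^2 + 49*c + s^2*(-6*c - 12) + s*(9*c^2 + 7*c - 22) + 14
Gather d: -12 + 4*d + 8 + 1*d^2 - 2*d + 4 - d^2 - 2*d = 0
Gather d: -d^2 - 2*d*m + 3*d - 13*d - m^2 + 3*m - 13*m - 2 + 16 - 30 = -d^2 + d*(-2*m - 10) - m^2 - 10*m - 16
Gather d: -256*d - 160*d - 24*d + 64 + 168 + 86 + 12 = 330 - 440*d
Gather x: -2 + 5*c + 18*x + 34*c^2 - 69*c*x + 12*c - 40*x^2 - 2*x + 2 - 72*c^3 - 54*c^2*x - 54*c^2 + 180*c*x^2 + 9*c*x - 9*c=-72*c^3 - 20*c^2 + 8*c + x^2*(180*c - 40) + x*(-54*c^2 - 60*c + 16)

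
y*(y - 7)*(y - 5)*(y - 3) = y^4 - 15*y^3 + 71*y^2 - 105*y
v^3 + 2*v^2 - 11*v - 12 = (v - 3)*(v + 1)*(v + 4)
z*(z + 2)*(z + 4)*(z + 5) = z^4 + 11*z^3 + 38*z^2 + 40*z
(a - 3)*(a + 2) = a^2 - a - 6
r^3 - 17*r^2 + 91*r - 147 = (r - 7)^2*(r - 3)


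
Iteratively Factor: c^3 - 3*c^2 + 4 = (c + 1)*(c^2 - 4*c + 4) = (c - 2)*(c + 1)*(c - 2)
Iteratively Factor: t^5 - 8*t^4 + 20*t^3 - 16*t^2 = (t - 2)*(t^4 - 6*t^3 + 8*t^2) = t*(t - 2)*(t^3 - 6*t^2 + 8*t) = t*(t - 4)*(t - 2)*(t^2 - 2*t) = t*(t - 4)*(t - 2)^2*(t)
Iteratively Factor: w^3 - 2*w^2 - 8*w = (w + 2)*(w^2 - 4*w) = w*(w + 2)*(w - 4)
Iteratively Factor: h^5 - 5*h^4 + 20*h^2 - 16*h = (h)*(h^4 - 5*h^3 + 20*h - 16) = h*(h + 2)*(h^3 - 7*h^2 + 14*h - 8) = h*(h - 2)*(h + 2)*(h^2 - 5*h + 4) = h*(h - 2)*(h - 1)*(h + 2)*(h - 4)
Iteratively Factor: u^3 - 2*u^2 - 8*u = (u)*(u^2 - 2*u - 8) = u*(u + 2)*(u - 4)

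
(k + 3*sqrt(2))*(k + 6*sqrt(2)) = k^2 + 9*sqrt(2)*k + 36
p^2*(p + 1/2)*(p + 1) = p^4 + 3*p^3/2 + p^2/2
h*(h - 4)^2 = h^3 - 8*h^2 + 16*h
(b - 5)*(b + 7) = b^2 + 2*b - 35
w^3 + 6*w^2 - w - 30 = (w - 2)*(w + 3)*(w + 5)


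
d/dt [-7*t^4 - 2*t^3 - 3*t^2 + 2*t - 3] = -28*t^3 - 6*t^2 - 6*t + 2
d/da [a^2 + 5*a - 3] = 2*a + 5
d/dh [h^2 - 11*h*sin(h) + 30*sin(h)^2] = -11*h*cos(h) + 2*h - 11*sin(h) + 30*sin(2*h)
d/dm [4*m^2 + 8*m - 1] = 8*m + 8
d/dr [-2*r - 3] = -2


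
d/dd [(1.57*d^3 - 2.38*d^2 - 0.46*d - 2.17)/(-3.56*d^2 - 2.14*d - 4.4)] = (-5.5892*d^4 - 6.7196*d^3 - 17.2684*d^2 + 5.4936*d - 2.6198)/(12.6736*d^4 + 15.2368*d^3 + 35.9076*d^2 + 18.832*d + 19.36)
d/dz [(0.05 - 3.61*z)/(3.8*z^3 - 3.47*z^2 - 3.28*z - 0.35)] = (27.436*z^3 - 13.0967*z^2 + 0.347*z + 1.4275)/(14.44*z^6 - 26.372*z^5 - 12.8871*z^4 + 20.1032*z^3 + 13.1874*z^2 + 2.296*z + 0.1225)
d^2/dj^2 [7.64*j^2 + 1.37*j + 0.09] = 15.2800000000000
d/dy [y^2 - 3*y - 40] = 2*y - 3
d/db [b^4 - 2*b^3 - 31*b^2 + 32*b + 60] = 4*b^3 - 6*b^2 - 62*b + 32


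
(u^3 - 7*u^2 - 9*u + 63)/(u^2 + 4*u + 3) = (u^2 - 10*u + 21)/(u + 1)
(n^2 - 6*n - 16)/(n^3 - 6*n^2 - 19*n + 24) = (n + 2)/(n^2 + 2*n - 3)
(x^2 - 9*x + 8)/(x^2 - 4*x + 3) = (x - 8)/(x - 3)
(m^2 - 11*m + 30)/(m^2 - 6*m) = (m - 5)/m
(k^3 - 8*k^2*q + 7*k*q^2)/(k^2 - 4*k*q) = (k^2 - 8*k*q + 7*q^2)/(k - 4*q)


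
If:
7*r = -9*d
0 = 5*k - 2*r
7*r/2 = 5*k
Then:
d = 0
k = 0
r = 0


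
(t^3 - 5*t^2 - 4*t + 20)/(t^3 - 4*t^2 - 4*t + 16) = (t - 5)/(t - 4)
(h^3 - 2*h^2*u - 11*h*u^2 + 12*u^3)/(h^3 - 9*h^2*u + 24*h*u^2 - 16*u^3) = (-h - 3*u)/(-h + 4*u)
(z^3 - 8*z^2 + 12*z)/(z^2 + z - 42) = z*(z - 2)/(z + 7)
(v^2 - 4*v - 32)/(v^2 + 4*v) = (v - 8)/v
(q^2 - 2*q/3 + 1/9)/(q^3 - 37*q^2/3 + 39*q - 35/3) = (q - 1/3)/(q^2 - 12*q + 35)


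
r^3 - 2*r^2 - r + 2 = (r - 2)*(r - 1)*(r + 1)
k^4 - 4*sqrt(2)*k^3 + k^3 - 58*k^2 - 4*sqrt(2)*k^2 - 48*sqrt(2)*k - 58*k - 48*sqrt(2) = (k + 1)*(k - 8*sqrt(2))*(k + sqrt(2))*(k + 3*sqrt(2))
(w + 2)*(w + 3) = w^2 + 5*w + 6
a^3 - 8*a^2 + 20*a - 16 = (a - 4)*(a - 2)^2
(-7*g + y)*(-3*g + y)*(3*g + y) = 63*g^3 - 9*g^2*y - 7*g*y^2 + y^3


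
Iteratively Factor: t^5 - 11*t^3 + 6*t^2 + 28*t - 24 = (t - 2)*(t^4 + 2*t^3 - 7*t^2 - 8*t + 12) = (t - 2)*(t + 2)*(t^3 - 7*t + 6) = (t - 2)^2*(t + 2)*(t^2 + 2*t - 3) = (t - 2)^2*(t + 2)*(t + 3)*(t - 1)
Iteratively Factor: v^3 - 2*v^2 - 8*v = (v - 4)*(v^2 + 2*v) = v*(v - 4)*(v + 2)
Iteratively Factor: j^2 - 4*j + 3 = (j - 1)*(j - 3)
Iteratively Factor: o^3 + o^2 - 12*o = (o - 3)*(o^2 + 4*o) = (o - 3)*(o + 4)*(o)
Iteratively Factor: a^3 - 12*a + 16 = (a - 2)*(a^2 + 2*a - 8) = (a - 2)^2*(a + 4)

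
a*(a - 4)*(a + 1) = a^3 - 3*a^2 - 4*a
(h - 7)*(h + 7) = h^2 - 49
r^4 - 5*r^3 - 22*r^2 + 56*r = r*(r - 7)*(r - 2)*(r + 4)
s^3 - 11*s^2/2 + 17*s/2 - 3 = (s - 3)*(s - 2)*(s - 1/2)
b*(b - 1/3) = b^2 - b/3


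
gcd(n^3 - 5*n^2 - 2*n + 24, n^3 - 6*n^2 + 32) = n^2 - 2*n - 8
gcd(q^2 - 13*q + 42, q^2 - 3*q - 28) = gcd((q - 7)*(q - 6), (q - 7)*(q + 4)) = q - 7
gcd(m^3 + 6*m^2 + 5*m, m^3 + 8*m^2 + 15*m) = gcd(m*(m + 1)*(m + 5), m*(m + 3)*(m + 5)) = m^2 + 5*m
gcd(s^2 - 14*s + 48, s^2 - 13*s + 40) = s - 8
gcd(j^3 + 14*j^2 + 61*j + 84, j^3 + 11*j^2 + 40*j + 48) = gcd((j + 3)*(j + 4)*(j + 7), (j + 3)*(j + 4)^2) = j^2 + 7*j + 12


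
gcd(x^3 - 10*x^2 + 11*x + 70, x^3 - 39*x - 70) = x^2 - 5*x - 14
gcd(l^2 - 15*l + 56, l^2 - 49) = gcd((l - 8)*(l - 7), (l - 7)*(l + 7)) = l - 7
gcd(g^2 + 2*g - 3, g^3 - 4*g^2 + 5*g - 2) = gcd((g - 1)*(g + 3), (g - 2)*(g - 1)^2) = g - 1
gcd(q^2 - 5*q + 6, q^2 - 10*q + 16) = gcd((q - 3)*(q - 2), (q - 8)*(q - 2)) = q - 2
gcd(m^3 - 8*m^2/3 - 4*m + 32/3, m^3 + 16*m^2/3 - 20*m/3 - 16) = m - 2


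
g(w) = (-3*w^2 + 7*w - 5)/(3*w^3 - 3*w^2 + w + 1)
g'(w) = (7 - 6*w)/(3*w^3 - 3*w^2 + w + 1) + (-9*w^2 + 6*w - 1)*(-3*w^2 + 7*w - 5)/(3*w^3 - 3*w^2 + w + 1)^2 = 3*(3*w^4 - 14*w^3 + 21*w^2 - 12*w + 4)/(9*w^6 - 18*w^5 + 15*w^4 - 5*w^2 + 2*w + 1)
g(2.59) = -0.20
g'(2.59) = 0.01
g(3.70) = -0.17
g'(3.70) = 0.02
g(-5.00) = 0.25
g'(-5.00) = 0.06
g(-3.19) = 0.44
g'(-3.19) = 0.18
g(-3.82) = 0.35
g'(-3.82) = 0.12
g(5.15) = -0.14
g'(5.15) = 0.02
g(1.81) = -0.20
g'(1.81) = 0.01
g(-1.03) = 2.37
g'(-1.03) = 4.08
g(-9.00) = 0.13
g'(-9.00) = 0.02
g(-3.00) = 0.48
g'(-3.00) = 0.21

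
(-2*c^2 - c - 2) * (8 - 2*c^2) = 4*c^4 + 2*c^3 - 12*c^2 - 8*c - 16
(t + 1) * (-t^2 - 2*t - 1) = -t^3 - 3*t^2 - 3*t - 1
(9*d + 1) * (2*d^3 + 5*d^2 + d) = 18*d^4 + 47*d^3 + 14*d^2 + d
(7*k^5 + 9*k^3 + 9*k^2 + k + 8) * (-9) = -63*k^5 - 81*k^3 - 81*k^2 - 9*k - 72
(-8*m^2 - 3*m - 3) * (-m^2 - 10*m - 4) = 8*m^4 + 83*m^3 + 65*m^2 + 42*m + 12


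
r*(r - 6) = r^2 - 6*r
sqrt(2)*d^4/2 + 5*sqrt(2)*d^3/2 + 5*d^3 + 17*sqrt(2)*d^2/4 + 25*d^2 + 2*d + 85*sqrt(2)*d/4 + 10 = (d + 5)*(d + sqrt(2)/2)*(d + 4*sqrt(2))*(sqrt(2)*d/2 + 1/2)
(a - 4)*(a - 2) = a^2 - 6*a + 8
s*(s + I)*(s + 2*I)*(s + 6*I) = s^4 + 9*I*s^3 - 20*s^2 - 12*I*s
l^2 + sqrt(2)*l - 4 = (l - sqrt(2))*(l + 2*sqrt(2))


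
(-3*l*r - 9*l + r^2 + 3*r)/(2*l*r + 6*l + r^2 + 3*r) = (-3*l + r)/(2*l + r)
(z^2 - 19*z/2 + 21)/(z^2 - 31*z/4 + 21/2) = 2*(2*z - 7)/(4*z - 7)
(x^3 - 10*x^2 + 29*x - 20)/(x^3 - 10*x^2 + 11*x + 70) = (x^2 - 5*x + 4)/(x^2 - 5*x - 14)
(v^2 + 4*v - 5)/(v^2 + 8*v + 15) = (v - 1)/(v + 3)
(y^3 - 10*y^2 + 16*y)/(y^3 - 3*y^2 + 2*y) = (y - 8)/(y - 1)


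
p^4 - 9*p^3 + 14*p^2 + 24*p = p*(p - 6)*(p - 4)*(p + 1)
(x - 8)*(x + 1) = x^2 - 7*x - 8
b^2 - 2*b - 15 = (b - 5)*(b + 3)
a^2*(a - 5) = a^3 - 5*a^2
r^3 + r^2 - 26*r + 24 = (r - 4)*(r - 1)*(r + 6)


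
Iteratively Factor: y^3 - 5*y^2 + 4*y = (y)*(y^2 - 5*y + 4) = y*(y - 1)*(y - 4)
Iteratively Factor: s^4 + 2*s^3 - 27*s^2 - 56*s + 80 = (s - 5)*(s^3 + 7*s^2 + 8*s - 16) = (s - 5)*(s - 1)*(s^2 + 8*s + 16) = (s - 5)*(s - 1)*(s + 4)*(s + 4)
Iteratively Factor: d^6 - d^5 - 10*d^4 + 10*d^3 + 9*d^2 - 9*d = (d - 1)*(d^5 - 10*d^3 + 9*d) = (d - 1)*(d + 3)*(d^4 - 3*d^3 - d^2 + 3*d) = (d - 1)*(d + 1)*(d + 3)*(d^3 - 4*d^2 + 3*d) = (d - 1)^2*(d + 1)*(d + 3)*(d^2 - 3*d) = d*(d - 1)^2*(d + 1)*(d + 3)*(d - 3)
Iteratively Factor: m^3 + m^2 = (m)*(m^2 + m) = m*(m + 1)*(m)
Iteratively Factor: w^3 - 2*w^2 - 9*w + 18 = (w - 3)*(w^2 + w - 6) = (w - 3)*(w + 3)*(w - 2)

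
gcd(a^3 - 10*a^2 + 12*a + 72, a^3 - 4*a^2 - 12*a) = a^2 - 4*a - 12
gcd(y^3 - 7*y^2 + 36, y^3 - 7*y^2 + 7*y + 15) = y - 3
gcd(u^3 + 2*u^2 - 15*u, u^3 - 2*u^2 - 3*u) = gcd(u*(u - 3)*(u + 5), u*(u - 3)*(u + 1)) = u^2 - 3*u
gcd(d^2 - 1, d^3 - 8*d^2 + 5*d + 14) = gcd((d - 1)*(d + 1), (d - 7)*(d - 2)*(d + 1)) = d + 1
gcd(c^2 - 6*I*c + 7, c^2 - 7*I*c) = c - 7*I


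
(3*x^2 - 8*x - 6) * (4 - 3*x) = -9*x^3 + 36*x^2 - 14*x - 24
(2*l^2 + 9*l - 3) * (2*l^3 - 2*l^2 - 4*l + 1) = 4*l^5 + 14*l^4 - 32*l^3 - 28*l^2 + 21*l - 3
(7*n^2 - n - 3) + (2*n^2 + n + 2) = 9*n^2 - 1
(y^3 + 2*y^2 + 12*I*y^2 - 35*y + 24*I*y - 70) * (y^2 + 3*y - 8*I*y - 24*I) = y^5 + 5*y^4 + 4*I*y^4 + 67*y^3 + 20*I*y^3 + 305*y^2 + 304*I*y^2 + 366*y + 1400*I*y + 1680*I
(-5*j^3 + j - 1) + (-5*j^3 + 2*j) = -10*j^3 + 3*j - 1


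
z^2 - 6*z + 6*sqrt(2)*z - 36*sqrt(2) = (z - 6)*(z + 6*sqrt(2))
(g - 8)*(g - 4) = g^2 - 12*g + 32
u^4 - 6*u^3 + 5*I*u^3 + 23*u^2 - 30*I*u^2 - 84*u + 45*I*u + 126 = (u - 3)^2*(u - 2*I)*(u + 7*I)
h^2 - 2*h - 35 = (h - 7)*(h + 5)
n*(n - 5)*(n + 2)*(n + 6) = n^4 + 3*n^3 - 28*n^2 - 60*n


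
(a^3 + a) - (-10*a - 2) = a^3 + 11*a + 2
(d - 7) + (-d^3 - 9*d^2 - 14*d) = -d^3 - 9*d^2 - 13*d - 7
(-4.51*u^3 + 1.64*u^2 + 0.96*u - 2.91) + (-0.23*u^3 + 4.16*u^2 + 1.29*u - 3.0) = -4.74*u^3 + 5.8*u^2 + 2.25*u - 5.91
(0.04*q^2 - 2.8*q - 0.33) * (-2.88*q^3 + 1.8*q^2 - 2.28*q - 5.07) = -0.1152*q^5 + 8.136*q^4 - 4.1808*q^3 + 5.5872*q^2 + 14.9484*q + 1.6731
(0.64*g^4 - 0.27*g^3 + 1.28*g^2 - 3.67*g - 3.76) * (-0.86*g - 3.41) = -0.5504*g^5 - 1.9502*g^4 - 0.1801*g^3 - 1.2086*g^2 + 15.7483*g + 12.8216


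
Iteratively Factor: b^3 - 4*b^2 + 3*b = (b - 3)*(b^2 - b) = b*(b - 3)*(b - 1)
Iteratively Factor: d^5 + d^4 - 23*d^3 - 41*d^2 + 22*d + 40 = (d + 2)*(d^4 - d^3 - 21*d^2 + d + 20) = (d - 5)*(d + 2)*(d^3 + 4*d^2 - d - 4) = (d - 5)*(d + 1)*(d + 2)*(d^2 + 3*d - 4) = (d - 5)*(d + 1)*(d + 2)*(d + 4)*(d - 1)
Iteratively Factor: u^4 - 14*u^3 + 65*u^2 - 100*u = (u - 5)*(u^3 - 9*u^2 + 20*u) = (u - 5)^2*(u^2 - 4*u) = (u - 5)^2*(u - 4)*(u)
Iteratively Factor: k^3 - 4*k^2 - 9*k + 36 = (k - 3)*(k^2 - k - 12) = (k - 4)*(k - 3)*(k + 3)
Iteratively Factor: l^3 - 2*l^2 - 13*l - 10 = (l - 5)*(l^2 + 3*l + 2) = (l - 5)*(l + 2)*(l + 1)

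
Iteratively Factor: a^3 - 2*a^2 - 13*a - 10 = (a - 5)*(a^2 + 3*a + 2) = (a - 5)*(a + 1)*(a + 2)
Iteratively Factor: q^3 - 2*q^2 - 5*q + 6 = (q + 2)*(q^2 - 4*q + 3) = (q - 1)*(q + 2)*(q - 3)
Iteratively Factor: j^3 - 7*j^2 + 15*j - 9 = (j - 3)*(j^2 - 4*j + 3) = (j - 3)*(j - 1)*(j - 3)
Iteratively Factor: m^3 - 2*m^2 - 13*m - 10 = (m + 2)*(m^2 - 4*m - 5) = (m + 1)*(m + 2)*(m - 5)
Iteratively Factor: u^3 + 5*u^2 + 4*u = (u)*(u^2 + 5*u + 4) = u*(u + 4)*(u + 1)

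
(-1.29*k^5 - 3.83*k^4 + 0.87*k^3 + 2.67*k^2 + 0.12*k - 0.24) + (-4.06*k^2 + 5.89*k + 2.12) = -1.29*k^5 - 3.83*k^4 + 0.87*k^3 - 1.39*k^2 + 6.01*k + 1.88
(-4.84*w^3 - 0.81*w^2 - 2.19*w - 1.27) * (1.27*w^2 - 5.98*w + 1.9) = -6.1468*w^5 + 27.9145*w^4 - 7.1335*w^3 + 9.9443*w^2 + 3.4336*w - 2.413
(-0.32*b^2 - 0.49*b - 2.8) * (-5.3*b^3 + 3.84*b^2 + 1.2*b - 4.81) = 1.696*b^5 + 1.3682*b^4 + 12.5744*b^3 - 9.8008*b^2 - 1.0031*b + 13.468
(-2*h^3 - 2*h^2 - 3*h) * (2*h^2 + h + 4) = -4*h^5 - 6*h^4 - 16*h^3 - 11*h^2 - 12*h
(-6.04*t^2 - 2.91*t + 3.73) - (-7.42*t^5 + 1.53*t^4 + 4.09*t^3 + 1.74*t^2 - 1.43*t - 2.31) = 7.42*t^5 - 1.53*t^4 - 4.09*t^3 - 7.78*t^2 - 1.48*t + 6.04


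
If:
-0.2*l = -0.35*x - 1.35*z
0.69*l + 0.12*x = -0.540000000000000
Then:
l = 0.610169491525424*z - 0.711864406779661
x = -3.50847457627119*z - 0.406779661016949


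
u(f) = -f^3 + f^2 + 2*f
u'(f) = -3*f^2 + 2*f + 2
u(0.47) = 1.06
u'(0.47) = 2.28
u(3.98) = -39.24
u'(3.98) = -37.56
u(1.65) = 1.53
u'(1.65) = -2.87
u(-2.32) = 13.23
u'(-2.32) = -18.79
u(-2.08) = 9.17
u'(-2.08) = -15.14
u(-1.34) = 1.52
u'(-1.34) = -6.07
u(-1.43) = 2.11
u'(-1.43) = -6.99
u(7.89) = -413.14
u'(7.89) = -168.98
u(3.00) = -12.00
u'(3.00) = -19.00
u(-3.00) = 30.00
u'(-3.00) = -31.00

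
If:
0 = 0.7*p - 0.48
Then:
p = 0.69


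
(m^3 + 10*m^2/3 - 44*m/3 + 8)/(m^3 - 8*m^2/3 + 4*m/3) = (m + 6)/m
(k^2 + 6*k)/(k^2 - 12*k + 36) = k*(k + 6)/(k^2 - 12*k + 36)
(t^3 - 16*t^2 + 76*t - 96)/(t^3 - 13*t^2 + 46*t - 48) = (t - 6)/(t - 3)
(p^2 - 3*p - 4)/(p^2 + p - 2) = (p^2 - 3*p - 4)/(p^2 + p - 2)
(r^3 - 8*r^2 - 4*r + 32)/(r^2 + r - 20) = (r^3 - 8*r^2 - 4*r + 32)/(r^2 + r - 20)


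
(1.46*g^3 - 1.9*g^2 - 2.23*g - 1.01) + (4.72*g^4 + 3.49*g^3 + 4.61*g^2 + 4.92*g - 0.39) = 4.72*g^4 + 4.95*g^3 + 2.71*g^2 + 2.69*g - 1.4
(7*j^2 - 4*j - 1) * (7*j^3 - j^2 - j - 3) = 49*j^5 - 35*j^4 - 10*j^3 - 16*j^2 + 13*j + 3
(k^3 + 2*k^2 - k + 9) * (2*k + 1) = 2*k^4 + 5*k^3 + 17*k + 9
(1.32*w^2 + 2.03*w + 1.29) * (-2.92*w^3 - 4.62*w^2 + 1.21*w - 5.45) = -3.8544*w^5 - 12.026*w^4 - 11.5482*w^3 - 10.6975*w^2 - 9.5026*w - 7.0305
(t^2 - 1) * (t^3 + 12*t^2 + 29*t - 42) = t^5 + 12*t^4 + 28*t^3 - 54*t^2 - 29*t + 42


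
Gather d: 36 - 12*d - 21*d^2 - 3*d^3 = -3*d^3 - 21*d^2 - 12*d + 36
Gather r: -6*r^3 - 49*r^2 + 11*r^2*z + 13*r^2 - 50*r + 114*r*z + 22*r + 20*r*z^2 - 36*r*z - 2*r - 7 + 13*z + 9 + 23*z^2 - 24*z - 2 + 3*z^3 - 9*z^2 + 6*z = -6*r^3 + r^2*(11*z - 36) + r*(20*z^2 + 78*z - 30) + 3*z^3 + 14*z^2 - 5*z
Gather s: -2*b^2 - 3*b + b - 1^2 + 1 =-2*b^2 - 2*b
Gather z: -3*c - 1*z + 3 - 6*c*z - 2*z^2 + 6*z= -3*c - 2*z^2 + z*(5 - 6*c) + 3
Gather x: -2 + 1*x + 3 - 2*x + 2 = 3 - x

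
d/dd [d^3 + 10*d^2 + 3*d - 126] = 3*d^2 + 20*d + 3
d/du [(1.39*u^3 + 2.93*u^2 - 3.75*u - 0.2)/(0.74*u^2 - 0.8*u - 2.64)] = (1.0286*u^4 - 2.224*u^3 - 10.5778*u^2 - 15.1744*u + 9.74)/(0.5476*u^4 - 1.184*u^3 - 3.2672*u^2 + 4.224*u + 6.9696)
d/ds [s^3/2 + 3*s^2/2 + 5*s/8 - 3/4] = 3*s^2/2 + 3*s + 5/8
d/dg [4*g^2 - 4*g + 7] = 8*g - 4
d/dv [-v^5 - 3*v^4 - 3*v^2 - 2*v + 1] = -5*v^4 - 12*v^3 - 6*v - 2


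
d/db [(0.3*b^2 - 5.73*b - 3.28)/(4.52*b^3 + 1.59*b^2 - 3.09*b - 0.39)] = (-1.356*b^4 + 51.7992*b^3 + 52.6605*b^2 + 10.1964*b - 7.9005)/(20.4304*b^6 + 14.3736*b^5 - 25.4055*b^4 - 13.3518*b^3 + 8.3079*b^2 + 2.4102*b + 0.1521)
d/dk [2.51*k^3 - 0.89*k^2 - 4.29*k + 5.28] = 7.53*k^2 - 1.78*k - 4.29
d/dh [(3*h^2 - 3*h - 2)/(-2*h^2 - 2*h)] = (-3*h^2 - 2*h - 1)/(h^2*(h^2 + 2*h + 1))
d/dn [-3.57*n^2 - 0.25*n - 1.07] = -7.14*n - 0.25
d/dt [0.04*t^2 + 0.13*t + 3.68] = 0.08*t + 0.13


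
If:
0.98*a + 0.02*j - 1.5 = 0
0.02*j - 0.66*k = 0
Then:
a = 1.53061224489796 - 0.673469387755102*k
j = 33.0*k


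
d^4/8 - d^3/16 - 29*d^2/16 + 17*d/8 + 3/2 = (d/4 + 1)*(d/2 + 1/4)*(d - 3)*(d - 2)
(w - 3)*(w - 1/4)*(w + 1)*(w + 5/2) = w^4 + w^3/4 - 65*w^2/8 - 11*w/2 + 15/8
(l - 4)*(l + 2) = l^2 - 2*l - 8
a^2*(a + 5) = a^3 + 5*a^2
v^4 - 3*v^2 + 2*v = v*(v - 1)^2*(v + 2)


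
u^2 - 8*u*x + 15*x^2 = (u - 5*x)*(u - 3*x)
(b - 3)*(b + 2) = b^2 - b - 6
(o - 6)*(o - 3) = o^2 - 9*o + 18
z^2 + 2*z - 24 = (z - 4)*(z + 6)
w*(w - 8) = w^2 - 8*w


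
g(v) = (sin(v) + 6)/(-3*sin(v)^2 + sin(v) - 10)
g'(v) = (6*sin(v)*cos(v) - cos(v))*(sin(v) + 6)/(-3*sin(v)^2 + sin(v) - 10)^2 + cos(v)/(-3*sin(v)^2 + sin(v) - 10) = (3*sin(v)^2 + 36*sin(v) - 16)*cos(v)/(3*sin(v)^2 - sin(v) + 10)^2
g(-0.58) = -0.48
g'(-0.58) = -0.22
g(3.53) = -0.52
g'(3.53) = 0.23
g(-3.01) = -0.58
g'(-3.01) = 0.20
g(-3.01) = -0.58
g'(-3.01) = 0.20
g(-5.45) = -0.62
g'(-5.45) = 0.07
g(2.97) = -0.62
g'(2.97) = 0.10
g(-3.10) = -0.59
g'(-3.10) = 0.17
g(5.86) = -0.51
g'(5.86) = -0.23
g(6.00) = -0.54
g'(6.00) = -0.22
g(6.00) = -0.54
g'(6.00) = -0.22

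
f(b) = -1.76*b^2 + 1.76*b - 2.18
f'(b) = 1.76 - 3.52*b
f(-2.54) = -18.01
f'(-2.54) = 10.70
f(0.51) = -1.74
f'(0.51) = -0.04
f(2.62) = -9.65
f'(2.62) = -7.46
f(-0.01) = -2.20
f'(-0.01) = 1.80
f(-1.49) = -8.71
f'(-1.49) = 7.00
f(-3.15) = -25.19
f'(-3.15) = 12.85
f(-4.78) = -50.81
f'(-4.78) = 18.59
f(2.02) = -5.81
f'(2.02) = -5.35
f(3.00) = -12.74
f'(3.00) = -8.80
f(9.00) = -128.90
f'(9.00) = -29.92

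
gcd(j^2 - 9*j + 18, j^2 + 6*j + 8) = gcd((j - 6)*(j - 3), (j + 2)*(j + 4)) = 1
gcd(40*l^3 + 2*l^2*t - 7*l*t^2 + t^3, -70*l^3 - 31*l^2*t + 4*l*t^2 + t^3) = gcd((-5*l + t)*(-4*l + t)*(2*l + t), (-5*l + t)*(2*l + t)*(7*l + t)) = -10*l^2 - 3*l*t + t^2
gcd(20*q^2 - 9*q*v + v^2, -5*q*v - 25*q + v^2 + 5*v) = 5*q - v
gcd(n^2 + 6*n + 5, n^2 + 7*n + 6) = n + 1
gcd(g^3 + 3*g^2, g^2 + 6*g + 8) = 1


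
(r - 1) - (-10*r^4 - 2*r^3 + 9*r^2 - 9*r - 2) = 10*r^4 + 2*r^3 - 9*r^2 + 10*r + 1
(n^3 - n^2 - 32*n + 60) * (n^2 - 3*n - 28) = n^5 - 4*n^4 - 57*n^3 + 184*n^2 + 716*n - 1680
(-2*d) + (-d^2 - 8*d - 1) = -d^2 - 10*d - 1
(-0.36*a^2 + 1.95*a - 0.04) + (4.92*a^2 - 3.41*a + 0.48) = 4.56*a^2 - 1.46*a + 0.44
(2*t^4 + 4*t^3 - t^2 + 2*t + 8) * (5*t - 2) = 10*t^5 + 16*t^4 - 13*t^3 + 12*t^2 + 36*t - 16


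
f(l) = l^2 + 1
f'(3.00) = 6.00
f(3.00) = 10.00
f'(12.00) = 24.00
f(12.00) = 145.00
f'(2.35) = 4.70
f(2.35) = 6.52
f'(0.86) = 1.72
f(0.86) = 1.74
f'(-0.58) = -1.16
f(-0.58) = 1.34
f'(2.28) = 4.56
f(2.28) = 6.20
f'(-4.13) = -8.26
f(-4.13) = 18.06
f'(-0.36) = -0.72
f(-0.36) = 1.13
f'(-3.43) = -6.86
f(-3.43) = 12.76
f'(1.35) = 2.70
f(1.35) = 2.82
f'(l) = 2*l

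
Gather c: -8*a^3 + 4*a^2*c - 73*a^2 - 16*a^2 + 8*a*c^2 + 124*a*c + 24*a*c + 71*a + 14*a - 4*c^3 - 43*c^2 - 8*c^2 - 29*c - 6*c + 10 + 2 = -8*a^3 - 89*a^2 + 85*a - 4*c^3 + c^2*(8*a - 51) + c*(4*a^2 + 148*a - 35) + 12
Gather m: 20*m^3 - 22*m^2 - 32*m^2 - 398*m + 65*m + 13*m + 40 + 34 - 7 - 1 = 20*m^3 - 54*m^2 - 320*m + 66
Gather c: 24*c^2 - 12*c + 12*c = 24*c^2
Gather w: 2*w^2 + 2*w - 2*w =2*w^2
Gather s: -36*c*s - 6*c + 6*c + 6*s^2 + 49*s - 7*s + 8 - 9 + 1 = 6*s^2 + s*(42 - 36*c)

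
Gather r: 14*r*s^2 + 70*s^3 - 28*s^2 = 14*r*s^2 + 70*s^3 - 28*s^2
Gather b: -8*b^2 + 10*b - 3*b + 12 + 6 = -8*b^2 + 7*b + 18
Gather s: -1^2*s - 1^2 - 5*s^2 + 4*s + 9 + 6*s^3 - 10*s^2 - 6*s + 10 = 6*s^3 - 15*s^2 - 3*s + 18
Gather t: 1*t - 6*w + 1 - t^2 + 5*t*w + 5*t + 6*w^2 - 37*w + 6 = -t^2 + t*(5*w + 6) + 6*w^2 - 43*w + 7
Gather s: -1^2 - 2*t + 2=1 - 2*t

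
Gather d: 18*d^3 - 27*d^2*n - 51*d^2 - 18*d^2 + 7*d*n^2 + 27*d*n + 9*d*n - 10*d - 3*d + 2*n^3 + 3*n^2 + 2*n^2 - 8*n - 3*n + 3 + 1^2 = 18*d^3 + d^2*(-27*n - 69) + d*(7*n^2 + 36*n - 13) + 2*n^3 + 5*n^2 - 11*n + 4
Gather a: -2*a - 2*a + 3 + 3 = 6 - 4*a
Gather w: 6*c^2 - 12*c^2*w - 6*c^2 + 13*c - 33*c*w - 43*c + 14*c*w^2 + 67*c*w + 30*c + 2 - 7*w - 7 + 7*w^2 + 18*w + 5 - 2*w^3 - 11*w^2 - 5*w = -2*w^3 + w^2*(14*c - 4) + w*(-12*c^2 + 34*c + 6)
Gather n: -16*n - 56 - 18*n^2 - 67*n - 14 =-18*n^2 - 83*n - 70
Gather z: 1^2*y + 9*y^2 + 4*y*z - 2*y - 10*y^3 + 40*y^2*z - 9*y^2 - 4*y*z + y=-10*y^3 + 40*y^2*z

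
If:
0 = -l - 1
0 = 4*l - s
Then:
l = -1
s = -4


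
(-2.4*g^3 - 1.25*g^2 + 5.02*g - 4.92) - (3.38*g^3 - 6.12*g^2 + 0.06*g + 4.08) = -5.78*g^3 + 4.87*g^2 + 4.96*g - 9.0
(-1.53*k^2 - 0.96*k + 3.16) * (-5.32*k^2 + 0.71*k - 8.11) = 8.1396*k^4 + 4.0209*k^3 - 5.0845*k^2 + 10.0292*k - 25.6276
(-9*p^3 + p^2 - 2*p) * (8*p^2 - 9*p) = -72*p^5 + 89*p^4 - 25*p^3 + 18*p^2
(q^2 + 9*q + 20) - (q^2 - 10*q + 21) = 19*q - 1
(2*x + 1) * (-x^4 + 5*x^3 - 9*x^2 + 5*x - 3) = -2*x^5 + 9*x^4 - 13*x^3 + x^2 - x - 3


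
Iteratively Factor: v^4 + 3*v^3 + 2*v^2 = (v + 1)*(v^3 + 2*v^2) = v*(v + 1)*(v^2 + 2*v) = v*(v + 1)*(v + 2)*(v)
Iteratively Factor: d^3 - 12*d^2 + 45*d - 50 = (d - 5)*(d^2 - 7*d + 10) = (d - 5)^2*(d - 2)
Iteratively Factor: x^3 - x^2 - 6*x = (x - 3)*(x^2 + 2*x) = x*(x - 3)*(x + 2)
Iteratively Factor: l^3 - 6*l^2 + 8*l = (l)*(l^2 - 6*l + 8) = l*(l - 4)*(l - 2)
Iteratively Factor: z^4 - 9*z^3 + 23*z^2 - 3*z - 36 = (z - 3)*(z^3 - 6*z^2 + 5*z + 12) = (z - 3)*(z + 1)*(z^2 - 7*z + 12) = (z - 4)*(z - 3)*(z + 1)*(z - 3)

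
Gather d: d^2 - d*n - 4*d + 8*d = d^2 + d*(4 - n)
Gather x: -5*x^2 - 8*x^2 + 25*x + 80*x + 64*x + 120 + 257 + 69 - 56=-13*x^2 + 169*x + 390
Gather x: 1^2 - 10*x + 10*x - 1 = 0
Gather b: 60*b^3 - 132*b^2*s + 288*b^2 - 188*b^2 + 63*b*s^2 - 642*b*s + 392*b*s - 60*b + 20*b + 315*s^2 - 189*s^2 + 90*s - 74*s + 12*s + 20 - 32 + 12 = 60*b^3 + b^2*(100 - 132*s) + b*(63*s^2 - 250*s - 40) + 126*s^2 + 28*s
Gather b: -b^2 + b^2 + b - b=0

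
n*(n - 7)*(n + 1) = n^3 - 6*n^2 - 7*n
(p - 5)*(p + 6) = p^2 + p - 30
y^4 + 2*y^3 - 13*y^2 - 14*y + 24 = (y - 3)*(y - 1)*(y + 2)*(y + 4)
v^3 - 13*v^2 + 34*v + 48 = (v - 8)*(v - 6)*(v + 1)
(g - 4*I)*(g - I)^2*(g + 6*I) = g^4 + 27*g^2 - 50*I*g - 24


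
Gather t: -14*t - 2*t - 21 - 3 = -16*t - 24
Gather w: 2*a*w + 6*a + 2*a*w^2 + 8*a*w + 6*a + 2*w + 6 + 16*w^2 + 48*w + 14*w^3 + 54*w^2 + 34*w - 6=12*a + 14*w^3 + w^2*(2*a + 70) + w*(10*a + 84)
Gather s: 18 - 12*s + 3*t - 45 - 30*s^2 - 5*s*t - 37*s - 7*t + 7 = -30*s^2 + s*(-5*t - 49) - 4*t - 20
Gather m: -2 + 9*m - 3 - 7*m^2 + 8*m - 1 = -7*m^2 + 17*m - 6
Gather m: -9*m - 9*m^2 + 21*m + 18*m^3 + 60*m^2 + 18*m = 18*m^3 + 51*m^2 + 30*m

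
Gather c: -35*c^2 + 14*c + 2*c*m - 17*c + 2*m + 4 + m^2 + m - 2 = -35*c^2 + c*(2*m - 3) + m^2 + 3*m + 2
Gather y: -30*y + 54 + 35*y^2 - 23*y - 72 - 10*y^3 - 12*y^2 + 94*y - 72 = -10*y^3 + 23*y^2 + 41*y - 90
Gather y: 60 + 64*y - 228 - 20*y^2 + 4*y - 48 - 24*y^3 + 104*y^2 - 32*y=-24*y^3 + 84*y^2 + 36*y - 216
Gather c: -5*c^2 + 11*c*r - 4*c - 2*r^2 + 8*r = -5*c^2 + c*(11*r - 4) - 2*r^2 + 8*r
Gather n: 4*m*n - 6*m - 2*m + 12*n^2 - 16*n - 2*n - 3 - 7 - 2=-8*m + 12*n^2 + n*(4*m - 18) - 12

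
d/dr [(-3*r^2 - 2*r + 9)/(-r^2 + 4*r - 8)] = 2*(-7*r^2 + 33*r - 10)/(r^4 - 8*r^3 + 32*r^2 - 64*r + 64)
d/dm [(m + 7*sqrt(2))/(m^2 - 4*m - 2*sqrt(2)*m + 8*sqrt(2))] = (m^2 - 4*m - 2*sqrt(2)*m + 2*(m + 7*sqrt(2))*(-m + sqrt(2) + 2) + 8*sqrt(2))/(m^2 - 4*m - 2*sqrt(2)*m + 8*sqrt(2))^2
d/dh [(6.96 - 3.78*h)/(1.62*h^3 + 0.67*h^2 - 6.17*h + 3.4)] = (12.2472*h^3 - 31.293*h^2 - 9.3264*h + 30.0912)/(2.6244*h^6 + 2.1708*h^5 - 19.5419*h^4 + 2.7482*h^3 + 42.6249*h^2 - 41.956*h + 11.56)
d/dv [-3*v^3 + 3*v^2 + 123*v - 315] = -9*v^2 + 6*v + 123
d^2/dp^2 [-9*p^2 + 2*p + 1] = -18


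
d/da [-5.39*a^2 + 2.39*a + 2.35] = 2.39 - 10.78*a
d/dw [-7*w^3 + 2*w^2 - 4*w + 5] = -21*w^2 + 4*w - 4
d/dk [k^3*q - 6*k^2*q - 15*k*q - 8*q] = 3*q*(k^2 - 4*k - 5)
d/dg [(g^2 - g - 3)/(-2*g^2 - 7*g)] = 3*(-3*g^2 - 4*g - 7)/(g^2*(4*g^2 + 28*g + 49))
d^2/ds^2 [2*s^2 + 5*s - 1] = 4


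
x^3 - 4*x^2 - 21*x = x*(x - 7)*(x + 3)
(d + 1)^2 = d^2 + 2*d + 1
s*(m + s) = m*s + s^2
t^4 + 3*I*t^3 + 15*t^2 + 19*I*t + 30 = (t - 3*I)*(t - I)*(t + 2*I)*(t + 5*I)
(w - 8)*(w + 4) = w^2 - 4*w - 32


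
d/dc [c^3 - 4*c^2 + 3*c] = 3*c^2 - 8*c + 3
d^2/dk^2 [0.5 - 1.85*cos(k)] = 1.85*cos(k)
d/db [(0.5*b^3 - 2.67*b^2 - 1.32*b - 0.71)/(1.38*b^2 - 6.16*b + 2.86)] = (0.69*b^4 - 6.16*b^3 + 22.5588*b^2 - 13.3128*b - 8.1488)/(1.9044*b^4 - 17.0016*b^3 + 45.8392*b^2 - 35.2352*b + 8.1796)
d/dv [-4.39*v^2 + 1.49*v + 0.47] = 1.49 - 8.78*v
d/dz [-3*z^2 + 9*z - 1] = 9 - 6*z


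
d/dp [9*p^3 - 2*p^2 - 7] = p*(27*p - 4)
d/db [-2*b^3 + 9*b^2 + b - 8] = -6*b^2 + 18*b + 1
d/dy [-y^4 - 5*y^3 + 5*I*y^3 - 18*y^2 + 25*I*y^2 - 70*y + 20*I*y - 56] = -4*y^3 + y^2*(-15 + 15*I) + y*(-36 + 50*I) - 70 + 20*I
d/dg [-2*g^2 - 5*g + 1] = -4*g - 5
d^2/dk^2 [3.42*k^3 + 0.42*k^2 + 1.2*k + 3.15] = 20.52*k + 0.84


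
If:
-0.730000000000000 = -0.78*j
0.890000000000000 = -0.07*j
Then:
No Solution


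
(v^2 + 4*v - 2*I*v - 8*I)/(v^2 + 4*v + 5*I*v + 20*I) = (v - 2*I)/(v + 5*I)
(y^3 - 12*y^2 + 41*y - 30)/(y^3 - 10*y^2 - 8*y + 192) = (y^2 - 6*y + 5)/(y^2 - 4*y - 32)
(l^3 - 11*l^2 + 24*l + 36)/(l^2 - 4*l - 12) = (l^2 - 5*l - 6)/(l + 2)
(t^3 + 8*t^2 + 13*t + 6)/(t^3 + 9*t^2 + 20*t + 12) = (t + 1)/(t + 2)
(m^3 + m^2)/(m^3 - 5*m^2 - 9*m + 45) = m^2*(m + 1)/(m^3 - 5*m^2 - 9*m + 45)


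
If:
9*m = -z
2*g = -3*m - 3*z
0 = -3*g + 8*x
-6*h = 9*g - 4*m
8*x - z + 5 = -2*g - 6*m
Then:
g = -4/5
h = 52/45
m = -1/15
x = -3/10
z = 3/5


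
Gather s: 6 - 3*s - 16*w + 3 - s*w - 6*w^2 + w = s*(-w - 3) - 6*w^2 - 15*w + 9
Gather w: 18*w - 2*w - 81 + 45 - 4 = 16*w - 40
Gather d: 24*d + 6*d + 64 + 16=30*d + 80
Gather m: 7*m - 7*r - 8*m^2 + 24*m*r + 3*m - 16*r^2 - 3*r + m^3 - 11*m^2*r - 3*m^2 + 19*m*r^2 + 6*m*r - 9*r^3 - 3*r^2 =m^3 + m^2*(-11*r - 11) + m*(19*r^2 + 30*r + 10) - 9*r^3 - 19*r^2 - 10*r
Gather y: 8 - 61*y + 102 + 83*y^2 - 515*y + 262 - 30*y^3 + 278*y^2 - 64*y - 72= -30*y^3 + 361*y^2 - 640*y + 300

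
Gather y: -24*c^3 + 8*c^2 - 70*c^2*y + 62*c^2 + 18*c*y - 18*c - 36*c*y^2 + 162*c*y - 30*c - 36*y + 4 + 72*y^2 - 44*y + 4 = -24*c^3 + 70*c^2 - 48*c + y^2*(72 - 36*c) + y*(-70*c^2 + 180*c - 80) + 8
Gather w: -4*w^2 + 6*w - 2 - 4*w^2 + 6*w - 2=-8*w^2 + 12*w - 4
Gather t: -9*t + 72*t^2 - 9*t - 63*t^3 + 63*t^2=-63*t^3 + 135*t^2 - 18*t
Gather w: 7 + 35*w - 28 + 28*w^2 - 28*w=28*w^2 + 7*w - 21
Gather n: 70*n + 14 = 70*n + 14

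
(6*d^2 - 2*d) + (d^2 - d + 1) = 7*d^2 - 3*d + 1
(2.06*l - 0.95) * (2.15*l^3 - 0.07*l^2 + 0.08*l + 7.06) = 4.429*l^4 - 2.1867*l^3 + 0.2313*l^2 + 14.4676*l - 6.707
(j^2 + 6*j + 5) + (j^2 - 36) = 2*j^2 + 6*j - 31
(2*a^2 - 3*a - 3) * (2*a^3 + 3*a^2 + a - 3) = 4*a^5 - 13*a^3 - 18*a^2 + 6*a + 9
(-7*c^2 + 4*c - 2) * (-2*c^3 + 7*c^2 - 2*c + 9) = 14*c^5 - 57*c^4 + 46*c^3 - 85*c^2 + 40*c - 18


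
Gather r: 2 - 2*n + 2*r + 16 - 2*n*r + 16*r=-2*n + r*(18 - 2*n) + 18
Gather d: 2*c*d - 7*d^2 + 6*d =-7*d^2 + d*(2*c + 6)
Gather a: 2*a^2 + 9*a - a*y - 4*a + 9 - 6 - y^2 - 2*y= 2*a^2 + a*(5 - y) - y^2 - 2*y + 3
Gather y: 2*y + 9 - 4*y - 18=-2*y - 9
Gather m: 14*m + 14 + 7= 14*m + 21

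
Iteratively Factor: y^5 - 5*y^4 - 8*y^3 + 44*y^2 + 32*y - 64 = (y + 2)*(y^4 - 7*y^3 + 6*y^2 + 32*y - 32) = (y + 2)^2*(y^3 - 9*y^2 + 24*y - 16) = (y - 4)*(y + 2)^2*(y^2 - 5*y + 4) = (y - 4)^2*(y + 2)^2*(y - 1)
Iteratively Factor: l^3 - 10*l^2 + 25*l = (l - 5)*(l^2 - 5*l) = (l - 5)^2*(l)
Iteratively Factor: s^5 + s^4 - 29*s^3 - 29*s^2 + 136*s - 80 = (s + 4)*(s^4 - 3*s^3 - 17*s^2 + 39*s - 20) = (s + 4)^2*(s^3 - 7*s^2 + 11*s - 5) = (s - 1)*(s + 4)^2*(s^2 - 6*s + 5) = (s - 5)*(s - 1)*(s + 4)^2*(s - 1)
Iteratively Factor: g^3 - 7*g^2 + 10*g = (g)*(g^2 - 7*g + 10) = g*(g - 5)*(g - 2)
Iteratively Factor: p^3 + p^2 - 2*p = (p + 2)*(p^2 - p) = (p - 1)*(p + 2)*(p)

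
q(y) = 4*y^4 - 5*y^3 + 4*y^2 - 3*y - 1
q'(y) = 16*y^3 - 15*y^2 + 8*y - 3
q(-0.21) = -0.14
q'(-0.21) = -5.49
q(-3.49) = 864.15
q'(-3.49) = -893.76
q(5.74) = 3510.15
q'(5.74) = 2574.61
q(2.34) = 69.75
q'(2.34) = 138.59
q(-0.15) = -0.44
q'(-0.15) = -4.59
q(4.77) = 1603.82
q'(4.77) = 1430.37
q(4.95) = 1877.21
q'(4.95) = 1609.66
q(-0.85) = 9.60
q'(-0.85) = -30.46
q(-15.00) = 220319.00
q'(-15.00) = -57498.00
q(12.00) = 74843.00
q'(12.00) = 25581.00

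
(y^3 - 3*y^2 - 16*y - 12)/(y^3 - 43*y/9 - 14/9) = 9*(y^2 - 5*y - 6)/(9*y^2 - 18*y - 7)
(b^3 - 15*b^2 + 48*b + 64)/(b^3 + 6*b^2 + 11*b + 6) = (b^2 - 16*b + 64)/(b^2 + 5*b + 6)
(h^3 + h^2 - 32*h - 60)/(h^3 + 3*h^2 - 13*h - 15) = (h^2 - 4*h - 12)/(h^2 - 2*h - 3)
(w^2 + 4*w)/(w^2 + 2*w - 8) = w/(w - 2)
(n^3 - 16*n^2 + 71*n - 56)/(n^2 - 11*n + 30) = (n^3 - 16*n^2 + 71*n - 56)/(n^2 - 11*n + 30)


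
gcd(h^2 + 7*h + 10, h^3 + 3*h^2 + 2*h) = h + 2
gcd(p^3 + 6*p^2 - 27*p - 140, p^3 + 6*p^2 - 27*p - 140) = p^3 + 6*p^2 - 27*p - 140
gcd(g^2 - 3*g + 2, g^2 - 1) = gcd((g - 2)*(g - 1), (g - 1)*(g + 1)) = g - 1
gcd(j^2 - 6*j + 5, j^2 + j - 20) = 1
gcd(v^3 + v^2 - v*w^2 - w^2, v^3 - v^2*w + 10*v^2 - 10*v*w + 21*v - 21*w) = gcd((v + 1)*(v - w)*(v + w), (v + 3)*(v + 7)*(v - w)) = v - w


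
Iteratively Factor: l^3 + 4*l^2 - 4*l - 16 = (l - 2)*(l^2 + 6*l + 8) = (l - 2)*(l + 4)*(l + 2)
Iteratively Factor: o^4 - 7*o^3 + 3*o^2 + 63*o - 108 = (o - 3)*(o^3 - 4*o^2 - 9*o + 36) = (o - 4)*(o - 3)*(o^2 - 9) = (o - 4)*(o - 3)^2*(o + 3)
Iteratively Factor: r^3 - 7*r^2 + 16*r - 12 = (r - 2)*(r^2 - 5*r + 6) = (r - 3)*(r - 2)*(r - 2)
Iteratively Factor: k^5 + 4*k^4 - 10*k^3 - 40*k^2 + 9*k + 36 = (k - 3)*(k^4 + 7*k^3 + 11*k^2 - 7*k - 12) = (k - 3)*(k - 1)*(k^3 + 8*k^2 + 19*k + 12) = (k - 3)*(k - 1)*(k + 3)*(k^2 + 5*k + 4) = (k - 3)*(k - 1)*(k + 1)*(k + 3)*(k + 4)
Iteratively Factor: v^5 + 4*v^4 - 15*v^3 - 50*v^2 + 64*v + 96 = (v + 1)*(v^4 + 3*v^3 - 18*v^2 - 32*v + 96) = (v - 2)*(v + 1)*(v^3 + 5*v^2 - 8*v - 48) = (v - 2)*(v + 1)*(v + 4)*(v^2 + v - 12) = (v - 3)*(v - 2)*(v + 1)*(v + 4)*(v + 4)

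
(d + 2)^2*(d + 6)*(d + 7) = d^4 + 17*d^3 + 98*d^2 + 220*d + 168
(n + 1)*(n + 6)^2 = n^3 + 13*n^2 + 48*n + 36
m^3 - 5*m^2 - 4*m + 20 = (m - 5)*(m - 2)*(m + 2)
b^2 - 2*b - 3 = (b - 3)*(b + 1)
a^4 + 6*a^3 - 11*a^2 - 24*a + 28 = (a - 2)*(a - 1)*(a + 2)*(a + 7)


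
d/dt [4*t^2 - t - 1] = 8*t - 1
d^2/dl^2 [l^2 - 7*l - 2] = 2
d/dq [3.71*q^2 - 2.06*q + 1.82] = 7.42*q - 2.06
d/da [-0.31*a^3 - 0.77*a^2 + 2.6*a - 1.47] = -0.93*a^2 - 1.54*a + 2.6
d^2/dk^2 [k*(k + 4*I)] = 2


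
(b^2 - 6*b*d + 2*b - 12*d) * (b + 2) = b^3 - 6*b^2*d + 4*b^2 - 24*b*d + 4*b - 24*d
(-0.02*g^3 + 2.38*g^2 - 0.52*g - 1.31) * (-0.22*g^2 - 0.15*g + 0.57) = 0.0044*g^5 - 0.5206*g^4 - 0.254*g^3 + 1.7228*g^2 - 0.0999*g - 0.7467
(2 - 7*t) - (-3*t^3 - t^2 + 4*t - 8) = 3*t^3 + t^2 - 11*t + 10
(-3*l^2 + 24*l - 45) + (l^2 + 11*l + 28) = -2*l^2 + 35*l - 17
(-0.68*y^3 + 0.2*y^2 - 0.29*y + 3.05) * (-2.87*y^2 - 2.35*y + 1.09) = 1.9516*y^5 + 1.024*y^4 - 0.3789*y^3 - 7.854*y^2 - 7.4836*y + 3.3245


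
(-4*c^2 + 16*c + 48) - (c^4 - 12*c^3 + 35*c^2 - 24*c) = -c^4 + 12*c^3 - 39*c^2 + 40*c + 48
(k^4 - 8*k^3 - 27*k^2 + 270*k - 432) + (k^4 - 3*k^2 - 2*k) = 2*k^4 - 8*k^3 - 30*k^2 + 268*k - 432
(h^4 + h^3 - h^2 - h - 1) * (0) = 0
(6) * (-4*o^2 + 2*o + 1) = -24*o^2 + 12*o + 6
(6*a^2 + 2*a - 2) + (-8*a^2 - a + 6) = -2*a^2 + a + 4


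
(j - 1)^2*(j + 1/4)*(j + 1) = j^4 - 3*j^3/4 - 5*j^2/4 + 3*j/4 + 1/4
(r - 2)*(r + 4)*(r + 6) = r^3 + 8*r^2 + 4*r - 48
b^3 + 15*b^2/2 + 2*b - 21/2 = (b - 1)*(b + 3/2)*(b + 7)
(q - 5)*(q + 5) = q^2 - 25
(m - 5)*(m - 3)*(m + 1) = m^3 - 7*m^2 + 7*m + 15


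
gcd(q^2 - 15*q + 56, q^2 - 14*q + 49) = q - 7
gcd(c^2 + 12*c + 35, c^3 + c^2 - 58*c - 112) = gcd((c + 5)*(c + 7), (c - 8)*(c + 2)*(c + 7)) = c + 7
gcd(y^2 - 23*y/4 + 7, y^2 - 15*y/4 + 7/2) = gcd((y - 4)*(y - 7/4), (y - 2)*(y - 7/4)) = y - 7/4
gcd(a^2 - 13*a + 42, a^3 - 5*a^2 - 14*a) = a - 7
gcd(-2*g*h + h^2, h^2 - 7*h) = h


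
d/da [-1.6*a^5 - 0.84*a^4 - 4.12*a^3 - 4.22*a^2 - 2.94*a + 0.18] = -8.0*a^4 - 3.36*a^3 - 12.36*a^2 - 8.44*a - 2.94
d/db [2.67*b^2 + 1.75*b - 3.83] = 5.34*b + 1.75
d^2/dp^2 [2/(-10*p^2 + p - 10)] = 4*(100*p^2 - 10*p - (20*p - 1)^2 + 100)/(10*p^2 - p + 10)^3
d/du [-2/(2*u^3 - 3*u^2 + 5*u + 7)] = 2*(6*u^2 - 6*u + 5)/(2*u^3 - 3*u^2 + 5*u + 7)^2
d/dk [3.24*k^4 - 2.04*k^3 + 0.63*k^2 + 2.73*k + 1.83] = 12.96*k^3 - 6.12*k^2 + 1.26*k + 2.73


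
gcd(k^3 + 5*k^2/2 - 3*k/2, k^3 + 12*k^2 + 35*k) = k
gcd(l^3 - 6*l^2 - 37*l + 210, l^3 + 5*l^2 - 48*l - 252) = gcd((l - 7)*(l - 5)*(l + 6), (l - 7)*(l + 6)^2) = l^2 - l - 42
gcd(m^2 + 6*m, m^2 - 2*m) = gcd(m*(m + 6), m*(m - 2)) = m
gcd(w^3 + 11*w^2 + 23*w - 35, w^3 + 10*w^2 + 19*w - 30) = w^2 + 4*w - 5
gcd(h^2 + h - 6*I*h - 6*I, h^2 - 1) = h + 1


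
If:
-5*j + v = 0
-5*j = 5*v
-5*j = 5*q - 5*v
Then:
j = 0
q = 0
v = 0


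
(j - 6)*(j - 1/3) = j^2 - 19*j/3 + 2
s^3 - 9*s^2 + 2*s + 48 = (s - 8)*(s - 3)*(s + 2)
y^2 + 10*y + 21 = (y + 3)*(y + 7)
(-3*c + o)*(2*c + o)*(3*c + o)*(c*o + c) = -18*c^4*o - 18*c^4 - 9*c^3*o^2 - 9*c^3*o + 2*c^2*o^3 + 2*c^2*o^2 + c*o^4 + c*o^3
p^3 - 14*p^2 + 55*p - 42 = (p - 7)*(p - 6)*(p - 1)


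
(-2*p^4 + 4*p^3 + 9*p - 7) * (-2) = 4*p^4 - 8*p^3 - 18*p + 14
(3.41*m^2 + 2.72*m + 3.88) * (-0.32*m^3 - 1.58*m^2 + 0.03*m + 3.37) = -1.0912*m^5 - 6.2582*m^4 - 5.4369*m^3 + 5.4429*m^2 + 9.2828*m + 13.0756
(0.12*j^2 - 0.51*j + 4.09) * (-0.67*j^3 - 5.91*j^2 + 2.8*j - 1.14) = -0.0804*j^5 - 0.3675*j^4 + 0.6098*j^3 - 25.7367*j^2 + 12.0334*j - 4.6626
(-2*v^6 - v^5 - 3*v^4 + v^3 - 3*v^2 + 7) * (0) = 0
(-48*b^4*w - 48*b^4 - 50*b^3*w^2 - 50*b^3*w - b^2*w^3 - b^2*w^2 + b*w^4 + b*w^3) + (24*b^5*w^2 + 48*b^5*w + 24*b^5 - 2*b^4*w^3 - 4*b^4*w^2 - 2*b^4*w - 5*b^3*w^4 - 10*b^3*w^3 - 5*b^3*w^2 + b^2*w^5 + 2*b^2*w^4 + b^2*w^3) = 24*b^5*w^2 + 48*b^5*w + 24*b^5 - 2*b^4*w^3 - 4*b^4*w^2 - 50*b^4*w - 48*b^4 - 5*b^3*w^4 - 10*b^3*w^3 - 55*b^3*w^2 - 50*b^3*w + b^2*w^5 + 2*b^2*w^4 - b^2*w^2 + b*w^4 + b*w^3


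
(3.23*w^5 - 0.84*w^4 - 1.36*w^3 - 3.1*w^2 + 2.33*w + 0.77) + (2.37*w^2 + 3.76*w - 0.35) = 3.23*w^5 - 0.84*w^4 - 1.36*w^3 - 0.73*w^2 + 6.09*w + 0.42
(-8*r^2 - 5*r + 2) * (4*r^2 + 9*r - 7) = -32*r^4 - 92*r^3 + 19*r^2 + 53*r - 14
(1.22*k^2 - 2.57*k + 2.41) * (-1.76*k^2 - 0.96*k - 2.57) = -2.1472*k^4 + 3.352*k^3 - 4.9098*k^2 + 4.2913*k - 6.1937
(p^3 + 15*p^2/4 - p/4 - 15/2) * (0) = 0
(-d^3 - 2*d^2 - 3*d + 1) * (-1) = d^3 + 2*d^2 + 3*d - 1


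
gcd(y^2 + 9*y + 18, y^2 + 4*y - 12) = y + 6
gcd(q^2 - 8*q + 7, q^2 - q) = q - 1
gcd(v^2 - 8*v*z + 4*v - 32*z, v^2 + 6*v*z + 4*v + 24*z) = v + 4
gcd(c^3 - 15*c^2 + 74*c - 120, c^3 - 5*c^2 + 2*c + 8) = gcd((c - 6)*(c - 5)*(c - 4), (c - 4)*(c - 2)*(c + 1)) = c - 4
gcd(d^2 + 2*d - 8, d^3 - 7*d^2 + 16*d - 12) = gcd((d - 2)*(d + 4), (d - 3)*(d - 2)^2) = d - 2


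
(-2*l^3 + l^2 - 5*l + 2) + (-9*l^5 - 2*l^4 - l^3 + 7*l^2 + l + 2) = -9*l^5 - 2*l^4 - 3*l^3 + 8*l^2 - 4*l + 4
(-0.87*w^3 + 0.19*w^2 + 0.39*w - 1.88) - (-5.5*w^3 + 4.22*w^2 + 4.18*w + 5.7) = 4.63*w^3 - 4.03*w^2 - 3.79*w - 7.58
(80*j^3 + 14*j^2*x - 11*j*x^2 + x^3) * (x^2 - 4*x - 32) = 80*j^3*x^2 - 320*j^3*x - 2560*j^3 + 14*j^2*x^3 - 56*j^2*x^2 - 448*j^2*x - 11*j*x^4 + 44*j*x^3 + 352*j*x^2 + x^5 - 4*x^4 - 32*x^3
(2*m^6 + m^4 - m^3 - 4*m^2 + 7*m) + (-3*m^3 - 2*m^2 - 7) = 2*m^6 + m^4 - 4*m^3 - 6*m^2 + 7*m - 7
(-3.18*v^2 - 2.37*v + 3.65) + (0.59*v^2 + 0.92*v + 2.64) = -2.59*v^2 - 1.45*v + 6.29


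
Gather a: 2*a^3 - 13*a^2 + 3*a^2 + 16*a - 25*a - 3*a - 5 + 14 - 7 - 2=2*a^3 - 10*a^2 - 12*a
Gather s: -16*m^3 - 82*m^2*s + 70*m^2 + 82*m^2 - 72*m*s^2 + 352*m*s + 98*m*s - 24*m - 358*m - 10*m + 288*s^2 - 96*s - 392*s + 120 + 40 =-16*m^3 + 152*m^2 - 392*m + s^2*(288 - 72*m) + s*(-82*m^2 + 450*m - 488) + 160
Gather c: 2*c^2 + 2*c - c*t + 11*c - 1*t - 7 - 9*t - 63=2*c^2 + c*(13 - t) - 10*t - 70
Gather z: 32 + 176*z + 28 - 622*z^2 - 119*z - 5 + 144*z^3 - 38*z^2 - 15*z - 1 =144*z^3 - 660*z^2 + 42*z + 54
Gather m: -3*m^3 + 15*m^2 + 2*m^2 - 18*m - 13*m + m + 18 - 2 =-3*m^3 + 17*m^2 - 30*m + 16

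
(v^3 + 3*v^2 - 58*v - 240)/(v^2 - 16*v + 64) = (v^2 + 11*v + 30)/(v - 8)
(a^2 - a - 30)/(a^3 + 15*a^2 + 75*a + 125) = (a - 6)/(a^2 + 10*a + 25)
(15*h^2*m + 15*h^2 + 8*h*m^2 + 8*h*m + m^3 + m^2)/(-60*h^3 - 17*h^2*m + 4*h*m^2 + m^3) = (-m - 1)/(4*h - m)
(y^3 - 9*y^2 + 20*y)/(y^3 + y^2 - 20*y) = (y - 5)/(y + 5)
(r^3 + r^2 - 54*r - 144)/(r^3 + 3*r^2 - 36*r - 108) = (r - 8)/(r - 6)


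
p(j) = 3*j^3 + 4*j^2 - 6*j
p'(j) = 9*j^2 + 8*j - 6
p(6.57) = 984.02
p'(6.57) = 435.04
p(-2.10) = 2.46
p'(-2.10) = 16.89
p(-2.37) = -3.25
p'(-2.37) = 25.59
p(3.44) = 148.82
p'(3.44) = 128.02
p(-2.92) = -23.07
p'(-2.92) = 47.38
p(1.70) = 16.10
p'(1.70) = 33.61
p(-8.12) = -1293.70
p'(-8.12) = 522.45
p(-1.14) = 7.59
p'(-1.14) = -3.42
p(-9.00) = -1809.00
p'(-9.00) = 651.00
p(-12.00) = -4536.00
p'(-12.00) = 1194.00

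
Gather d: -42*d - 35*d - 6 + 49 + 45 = 88 - 77*d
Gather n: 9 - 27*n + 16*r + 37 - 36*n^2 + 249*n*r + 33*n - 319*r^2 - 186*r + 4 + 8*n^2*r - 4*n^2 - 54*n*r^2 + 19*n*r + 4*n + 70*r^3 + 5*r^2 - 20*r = n^2*(8*r - 40) + n*(-54*r^2 + 268*r + 10) + 70*r^3 - 314*r^2 - 190*r + 50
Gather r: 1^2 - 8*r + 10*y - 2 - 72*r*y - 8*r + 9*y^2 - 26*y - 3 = r*(-72*y - 16) + 9*y^2 - 16*y - 4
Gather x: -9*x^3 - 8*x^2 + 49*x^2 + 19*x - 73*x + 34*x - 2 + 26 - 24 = -9*x^3 + 41*x^2 - 20*x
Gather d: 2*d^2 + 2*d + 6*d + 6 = 2*d^2 + 8*d + 6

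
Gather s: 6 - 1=5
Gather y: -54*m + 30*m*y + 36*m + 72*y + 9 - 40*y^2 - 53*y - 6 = -18*m - 40*y^2 + y*(30*m + 19) + 3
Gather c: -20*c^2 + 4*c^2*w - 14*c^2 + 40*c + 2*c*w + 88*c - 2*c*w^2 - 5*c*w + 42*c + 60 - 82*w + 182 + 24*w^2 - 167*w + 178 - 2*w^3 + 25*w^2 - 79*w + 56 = c^2*(4*w - 34) + c*(-2*w^2 - 3*w + 170) - 2*w^3 + 49*w^2 - 328*w + 476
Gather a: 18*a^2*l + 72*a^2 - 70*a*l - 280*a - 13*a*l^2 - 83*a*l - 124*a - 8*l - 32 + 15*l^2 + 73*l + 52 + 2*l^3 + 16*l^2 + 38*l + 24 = a^2*(18*l + 72) + a*(-13*l^2 - 153*l - 404) + 2*l^3 + 31*l^2 + 103*l + 44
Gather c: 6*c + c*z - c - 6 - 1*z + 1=c*(z + 5) - z - 5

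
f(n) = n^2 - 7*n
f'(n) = 2*n - 7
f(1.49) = -8.21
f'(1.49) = -4.02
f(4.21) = -11.75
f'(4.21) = 1.42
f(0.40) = -2.64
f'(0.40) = -6.20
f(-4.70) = 54.99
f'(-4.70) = -16.40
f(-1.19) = 9.75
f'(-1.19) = -9.38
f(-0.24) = 1.74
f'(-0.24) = -7.48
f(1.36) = -7.67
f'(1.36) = -4.28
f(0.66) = -4.18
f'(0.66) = -5.68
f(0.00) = 0.00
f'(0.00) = -7.00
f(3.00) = -12.00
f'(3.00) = -1.00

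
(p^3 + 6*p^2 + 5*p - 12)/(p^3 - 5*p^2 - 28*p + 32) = (p + 3)/(p - 8)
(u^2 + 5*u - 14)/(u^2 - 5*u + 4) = (u^2 + 5*u - 14)/(u^2 - 5*u + 4)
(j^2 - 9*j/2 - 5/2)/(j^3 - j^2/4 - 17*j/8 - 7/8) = 4*(j - 5)/(4*j^2 - 3*j - 7)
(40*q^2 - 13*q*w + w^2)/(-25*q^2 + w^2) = (-8*q + w)/(5*q + w)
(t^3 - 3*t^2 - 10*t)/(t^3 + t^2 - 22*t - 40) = t/(t + 4)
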